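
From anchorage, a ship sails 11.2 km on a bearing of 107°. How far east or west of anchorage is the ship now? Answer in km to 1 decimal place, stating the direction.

Leg 1 (107°, 11.2 km): east 11.2 sin 107° = 10.71, north 11.2 cos 107° = -3.27
Net east component: 10.71 km.

10.7 km east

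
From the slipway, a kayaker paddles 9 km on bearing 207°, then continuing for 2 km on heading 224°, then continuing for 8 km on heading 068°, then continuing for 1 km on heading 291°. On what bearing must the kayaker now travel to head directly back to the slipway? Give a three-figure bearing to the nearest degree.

351°

Leg 1 (207°, 9 km): east 9 sin 207° = -4.09, north 9 cos 207° = -8.02
Leg 2 (224°, 2 km): east 2 sin 224° = -1.39, north 2 cos 224° = -1.44
Leg 3 (068°, 8 km): east 8 sin 68° = 7.42, north 8 cos 68° = 3.00
Leg 4 (291°, 1 km): east 1 sin 291° = -0.93, north 1 cos 291° = 0.36
Net displacement: 1.01 east, -6.10 north. Direction back to start is (-1.01, 6.10): bearing = atan2(-1.01, 6.10) mod 360° = 350.61° ≈ 351°.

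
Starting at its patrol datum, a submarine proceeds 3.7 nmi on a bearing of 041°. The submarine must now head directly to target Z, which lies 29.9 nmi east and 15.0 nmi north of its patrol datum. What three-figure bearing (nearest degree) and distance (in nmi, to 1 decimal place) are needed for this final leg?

Leg 1 (041°, 3.7 nmi): east 3.7 sin 41° = 2.43, north 3.7 cos 41° = 2.79
Current position: (2.43, 2.79). Target: (29.9, 15.0). Remaining: Δeast = 27.47, Δnorth = 12.21.
Bearing = atan2(27.47, 12.21) mod 360° = 66.04°; distance = √((27.47)² + (12.21)²) = 30.063 nmi.

066°, 30.1 nmi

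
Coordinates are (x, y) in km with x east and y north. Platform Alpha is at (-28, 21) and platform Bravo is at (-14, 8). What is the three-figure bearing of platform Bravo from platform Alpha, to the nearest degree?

Δeast = -14 − -28 = 14.00; Δnorth = 8 − 21 = -13.00.
Bearing = atan2(Δeast, Δnorth) mod 360° = 132.88° ≈ 133°.

133°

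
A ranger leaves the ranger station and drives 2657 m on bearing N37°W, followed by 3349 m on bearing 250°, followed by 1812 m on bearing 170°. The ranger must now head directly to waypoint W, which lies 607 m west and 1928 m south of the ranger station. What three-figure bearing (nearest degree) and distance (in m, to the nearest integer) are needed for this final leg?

106°, 3985 m

Leg 1 (N37°W, 2657 m): east 2657 sin 323° = -1599.02, north 2657 cos 323° = 2121.97
Leg 2 (250°, 3349 m): east 3349 sin 250° = -3147.03, north 3349 cos 250° = -1145.43
Leg 3 (170°, 1812 m): east 1812 sin 170° = 314.65, north 1812 cos 170° = -1784.47
Current position: (-4431.40, -807.92). Target: (-607, -1928). Remaining: Δeast = 3824.40, Δnorth = -1120.08.
Bearing = atan2(3824.40, -1120.08) mod 360° = 106.32°; distance = √((3824.40)² + (-1120.08)²) = 3985.051 m.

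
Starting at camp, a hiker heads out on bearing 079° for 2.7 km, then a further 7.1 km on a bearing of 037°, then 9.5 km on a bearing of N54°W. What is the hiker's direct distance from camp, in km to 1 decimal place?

11.8 km

Leg 1 (079°, 2.7 km): east 2.7 sin 79° = 2.65, north 2.7 cos 79° = 0.52
Leg 2 (037°, 7.1 km): east 7.1 sin 37° = 4.27, north 7.1 cos 37° = 5.67
Leg 3 (N54°W, 9.5 km): east 9.5 sin 306° = -7.69, north 9.5 cos 306° = 5.58
Net: -0.76 east, 11.77 north. Distance = √((-0.76)² + (11.77)²) = 11.794 km.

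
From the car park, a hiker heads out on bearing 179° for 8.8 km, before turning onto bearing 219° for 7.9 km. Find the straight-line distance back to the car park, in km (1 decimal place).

Leg 1 (179°, 8.8 km): east 8.8 sin 179° = 0.15, north 8.8 cos 179° = -8.80
Leg 2 (219°, 7.9 km): east 7.9 sin 219° = -4.97, north 7.9 cos 219° = -6.14
Net: -4.82 east, -14.94 north. Distance = √((-4.82)² + (-14.94)²) = 15.696 km.

15.7 km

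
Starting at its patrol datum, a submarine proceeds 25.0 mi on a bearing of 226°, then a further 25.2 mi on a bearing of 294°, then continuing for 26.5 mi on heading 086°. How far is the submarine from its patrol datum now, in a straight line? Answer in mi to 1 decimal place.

Leg 1 (226°, 25.0 mi): east 25.0 sin 226° = -17.98, north 25.0 cos 226° = -17.37
Leg 2 (294°, 25.2 mi): east 25.2 sin 294° = -23.02, north 25.2 cos 294° = 10.25
Leg 3 (086°, 26.5 mi): east 26.5 sin 86° = 26.44, north 26.5 cos 86° = 1.85
Net: -14.57 east, -5.27 north. Distance = √((-14.57)² + (-5.27)²) = 15.493 mi.

15.5 mi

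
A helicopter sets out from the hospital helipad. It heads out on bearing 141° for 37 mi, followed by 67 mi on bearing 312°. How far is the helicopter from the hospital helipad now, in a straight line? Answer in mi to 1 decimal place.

31.0 mi

Leg 1 (141°, 37 mi): east 37 sin 141° = 23.28, north 37 cos 141° = -28.75
Leg 2 (312°, 67 mi): east 67 sin 312° = -49.79, north 67 cos 312° = 44.83
Net: -26.51 east, 16.08 north. Distance = √((-26.51)² + (16.08)²) = 31.001 mi.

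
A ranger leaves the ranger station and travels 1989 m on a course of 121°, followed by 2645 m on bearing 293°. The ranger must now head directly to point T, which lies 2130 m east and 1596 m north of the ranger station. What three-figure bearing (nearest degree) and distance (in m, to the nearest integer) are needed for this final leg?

Leg 1 (121°, 1989 m): east 1989 sin 121° = 1704.91, north 1989 cos 121° = -1024.41
Leg 2 (293°, 2645 m): east 2645 sin 293° = -2434.74, north 2645 cos 293° = 1033.48
Current position: (-729.83, 9.07). Target: (2130, 1596). Remaining: Δeast = 2859.83, Δnorth = 1586.93.
Bearing = atan2(2859.83, 1586.93) mod 360° = 60.97°; distance = √((2859.83)² + (1586.93)²) = 3270.621 m.

061°, 3271 m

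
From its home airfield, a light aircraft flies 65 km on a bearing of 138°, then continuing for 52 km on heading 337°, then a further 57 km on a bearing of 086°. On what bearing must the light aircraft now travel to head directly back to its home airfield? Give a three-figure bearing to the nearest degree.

267°

Leg 1 (138°, 65 km): east 65 sin 138° = 43.49, north 65 cos 138° = -48.30
Leg 2 (337°, 52 km): east 52 sin 337° = -20.32, north 52 cos 337° = 47.87
Leg 3 (086°, 57 km): east 57 sin 86° = 56.86, north 57 cos 86° = 3.98
Net displacement: 80.04 east, 3.54 north. Direction back to start is (-80.04, -3.54): bearing = atan2(-80.04, -3.54) mod 360° = 267.47° ≈ 267°.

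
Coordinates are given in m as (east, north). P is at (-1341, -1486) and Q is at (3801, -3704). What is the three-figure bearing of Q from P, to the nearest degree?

Δeast = 3801 − -1341 = 5142.00; Δnorth = -3704 − -1486 = -2218.00.
Bearing = atan2(Δeast, Δnorth) mod 360° = 113.33° ≈ 113°.

113°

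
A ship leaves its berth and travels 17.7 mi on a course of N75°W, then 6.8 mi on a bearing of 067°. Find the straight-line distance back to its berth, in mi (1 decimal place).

13.0 mi

Leg 1 (N75°W, 17.7 mi): east 17.7 sin 285° = -17.10, north 17.7 cos 285° = 4.58
Leg 2 (067°, 6.8 mi): east 6.8 sin 67° = 6.26, north 6.8 cos 67° = 2.66
Net: -10.84 east, 7.24 north. Distance = √((-10.84)² + (7.24)²) = 13.032 mi.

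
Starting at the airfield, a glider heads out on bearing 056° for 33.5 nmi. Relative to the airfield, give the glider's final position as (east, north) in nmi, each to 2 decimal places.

(27.77, 18.73)

Leg 1 (056°, 33.5 nmi): east 33.5 sin 56° = 27.77, north 33.5 cos 56° = 18.73
Summing: 27.77 nmi east, 18.73 nmi north → (27.77, 18.73).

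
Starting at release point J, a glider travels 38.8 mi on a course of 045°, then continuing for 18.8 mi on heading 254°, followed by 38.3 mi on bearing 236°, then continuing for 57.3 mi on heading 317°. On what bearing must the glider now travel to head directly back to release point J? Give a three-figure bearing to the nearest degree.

125°

Leg 1 (045°, 38.8 mi): east 38.8 sin 45° = 27.44, north 38.8 cos 45° = 27.44
Leg 2 (254°, 18.8 mi): east 18.8 sin 254° = -18.07, north 18.8 cos 254° = -5.18
Leg 3 (236°, 38.3 mi): east 38.3 sin 236° = -31.75, north 38.3 cos 236° = -21.42
Leg 4 (317°, 57.3 mi): east 57.3 sin 317° = -39.08, north 57.3 cos 317° = 41.91
Net displacement: -61.47 east, 42.74 north. Direction back to start is (61.47, -42.74): bearing = atan2(61.47, -42.74) mod 360° = 124.81° ≈ 125°.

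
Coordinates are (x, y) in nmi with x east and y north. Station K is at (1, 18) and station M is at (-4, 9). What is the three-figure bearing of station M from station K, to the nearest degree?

209°

Δeast = -4 − 1 = -5.00; Δnorth = 9 − 18 = -9.00.
Bearing = atan2(Δeast, Δnorth) mod 360° = 209.05° ≈ 209°.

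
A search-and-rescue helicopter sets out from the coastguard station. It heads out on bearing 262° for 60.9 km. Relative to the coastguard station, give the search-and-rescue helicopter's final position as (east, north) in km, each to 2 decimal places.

(-60.31, -8.48)

Leg 1 (262°, 60.9 km): east 60.9 sin 262° = -60.31, north 60.9 cos 262° = -8.48
Summing: -60.31 km east, -8.48 km north → (-60.31, -8.48).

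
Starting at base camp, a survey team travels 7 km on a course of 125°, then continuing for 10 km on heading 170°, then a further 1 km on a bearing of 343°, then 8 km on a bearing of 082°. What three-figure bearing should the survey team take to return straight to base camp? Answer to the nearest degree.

Leg 1 (125°, 7 km): east 7 sin 125° = 5.73, north 7 cos 125° = -4.02
Leg 2 (170°, 10 km): east 10 sin 170° = 1.74, north 10 cos 170° = -9.85
Leg 3 (343°, 1 km): east 1 sin 343° = -0.29, north 1 cos 343° = 0.96
Leg 4 (082°, 8 km): east 8 sin 82° = 7.92, north 8 cos 82° = 1.11
Net displacement: 15.10 east, -11.79 north. Direction back to start is (-15.10, 11.79): bearing = atan2(-15.10, 11.79) mod 360° = 307.99° ≈ 308°.

308°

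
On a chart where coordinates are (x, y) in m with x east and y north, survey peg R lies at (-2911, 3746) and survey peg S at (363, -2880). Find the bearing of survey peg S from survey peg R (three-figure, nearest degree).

Δeast = 363 − -2911 = 3274.00; Δnorth = -2880 − 3746 = -6626.00.
Bearing = atan2(Δeast, Δnorth) mod 360° = 153.71° ≈ 154°.

154°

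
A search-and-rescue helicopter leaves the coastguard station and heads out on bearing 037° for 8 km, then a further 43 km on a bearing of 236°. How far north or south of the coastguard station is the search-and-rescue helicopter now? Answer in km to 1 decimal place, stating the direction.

Leg 1 (037°, 8 km): east 8 sin 37° = 4.81, north 8 cos 37° = 6.39
Leg 2 (236°, 43 km): east 43 sin 236° = -35.65, north 43 cos 236° = -24.05
Net north component: -17.66 km.

17.7 km south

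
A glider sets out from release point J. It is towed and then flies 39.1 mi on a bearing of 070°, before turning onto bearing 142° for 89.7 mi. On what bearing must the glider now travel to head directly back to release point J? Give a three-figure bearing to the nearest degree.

Leg 1 (070°, 39.1 mi): east 39.1 sin 70° = 36.74, north 39.1 cos 70° = 13.37
Leg 2 (142°, 89.7 mi): east 89.7 sin 142° = 55.22, north 89.7 cos 142° = -70.68
Net displacement: 91.97 east, -57.31 north. Direction back to start is (-91.97, 57.31): bearing = atan2(-91.97, 57.31) mod 360° = 301.93° ≈ 302°.

302°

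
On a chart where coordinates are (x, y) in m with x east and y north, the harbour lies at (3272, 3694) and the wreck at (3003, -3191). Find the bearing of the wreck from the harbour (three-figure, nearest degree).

182°

Δeast = 3003 − 3272 = -269.00; Δnorth = -3191 − 3694 = -6885.00.
Bearing = atan2(Δeast, Δnorth) mod 360° = 182.24° ≈ 182°.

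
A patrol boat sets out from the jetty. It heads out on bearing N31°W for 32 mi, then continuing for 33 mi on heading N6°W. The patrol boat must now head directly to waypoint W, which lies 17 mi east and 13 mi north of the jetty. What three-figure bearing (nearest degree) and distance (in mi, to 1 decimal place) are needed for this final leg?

142°, 60.0 mi

Leg 1 (N31°W, 32 mi): east 32 sin 329° = -16.48, north 32 cos 329° = 27.43
Leg 2 (N6°W, 33 mi): east 33 sin 354° = -3.45, north 33 cos 354° = 32.82
Current position: (-19.93, 60.25). Target: (17, 13). Remaining: Δeast = 36.93, Δnorth = -47.25.
Bearing = atan2(36.93, -47.25) mod 360° = 141.99°; distance = √((36.93)² + (-47.25)²) = 59.969 mi.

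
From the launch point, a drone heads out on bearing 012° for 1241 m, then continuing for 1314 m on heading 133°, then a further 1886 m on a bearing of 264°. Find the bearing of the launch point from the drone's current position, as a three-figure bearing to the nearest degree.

100°

Leg 1 (012°, 1241 m): east 1241 sin 12° = 258.02, north 1241 cos 12° = 1213.88
Leg 2 (133°, 1314 m): east 1314 sin 133° = 961.00, north 1314 cos 133° = -896.15
Leg 3 (264°, 1886 m): east 1886 sin 264° = -1875.67, north 1886 cos 264° = -197.14
Net displacement: -656.65 east, 120.59 north. Direction back to start is (656.65, -120.59): bearing = atan2(656.65, -120.59) mod 360° = 100.41° ≈ 100°.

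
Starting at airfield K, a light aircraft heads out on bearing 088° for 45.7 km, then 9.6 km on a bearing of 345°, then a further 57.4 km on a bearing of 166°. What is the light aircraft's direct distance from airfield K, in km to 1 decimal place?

72.6 km

Leg 1 (088°, 45.7 km): east 45.7 sin 88° = 45.67, north 45.7 cos 88° = 1.59
Leg 2 (345°, 9.6 km): east 9.6 sin 345° = -2.48, north 9.6 cos 345° = 9.27
Leg 3 (166°, 57.4 km): east 57.4 sin 166° = 13.89, north 57.4 cos 166° = -55.69
Net: 57.07 east, -44.83 north. Distance = √((57.07)² + (-44.83)²) = 72.573 km.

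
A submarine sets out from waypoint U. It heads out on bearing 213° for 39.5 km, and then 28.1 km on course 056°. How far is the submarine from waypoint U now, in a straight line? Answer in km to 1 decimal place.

17.5 km

Leg 1 (213°, 39.5 km): east 39.5 sin 213° = -21.51, north 39.5 cos 213° = -33.13
Leg 2 (056°, 28.1 km): east 28.1 sin 56° = 23.30, north 28.1 cos 56° = 15.71
Net: 1.78 east, -17.41 north. Distance = √((1.78)² + (-17.41)²) = 17.505 km.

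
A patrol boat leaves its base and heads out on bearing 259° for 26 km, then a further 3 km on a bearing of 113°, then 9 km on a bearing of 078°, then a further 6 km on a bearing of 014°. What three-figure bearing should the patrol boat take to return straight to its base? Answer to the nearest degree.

097°

Leg 1 (259°, 26 km): east 26 sin 259° = -25.52, north 26 cos 259° = -4.96
Leg 2 (113°, 3 km): east 3 sin 113° = 2.76, north 3 cos 113° = -1.17
Leg 3 (078°, 9 km): east 9 sin 78° = 8.80, north 9 cos 78° = 1.87
Leg 4 (014°, 6 km): east 6 sin 14° = 1.45, north 6 cos 14° = 5.82
Net displacement: -12.51 east, 1.56 north. Direction back to start is (12.51, -1.56): bearing = atan2(12.51, -1.56) mod 360° = 97.11° ≈ 097°.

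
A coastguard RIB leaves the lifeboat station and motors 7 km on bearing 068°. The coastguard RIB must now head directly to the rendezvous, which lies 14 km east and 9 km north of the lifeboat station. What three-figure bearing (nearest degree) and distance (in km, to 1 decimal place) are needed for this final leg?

050°, 9.9 km

Leg 1 (068°, 7 km): east 7 sin 68° = 6.49, north 7 cos 68° = 2.62
Current position: (6.49, 2.62). Target: (14, 9). Remaining: Δeast = 7.51, Δnorth = 6.38.
Bearing = atan2(7.51, 6.38) mod 360° = 49.66°; distance = √((7.51)² + (6.38)²) = 9.852 km.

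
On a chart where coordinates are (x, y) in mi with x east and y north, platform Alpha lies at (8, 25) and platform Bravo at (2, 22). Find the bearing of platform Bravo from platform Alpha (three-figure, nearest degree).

243°

Δeast = 2 − 8 = -6.00; Δnorth = 22 − 25 = -3.00.
Bearing = atan2(Δeast, Δnorth) mod 360° = 243.43° ≈ 243°.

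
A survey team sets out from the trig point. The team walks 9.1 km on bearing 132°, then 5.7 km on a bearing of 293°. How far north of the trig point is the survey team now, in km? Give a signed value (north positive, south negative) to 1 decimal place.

Leg 1 (132°, 9.1 km): east 9.1 sin 132° = 6.76, north 9.1 cos 132° = -6.09
Leg 2 (293°, 5.7 km): east 5.7 sin 293° = -5.25, north 5.7 cos 293° = 2.23
Net north component: -3.86 km.

-3.9 km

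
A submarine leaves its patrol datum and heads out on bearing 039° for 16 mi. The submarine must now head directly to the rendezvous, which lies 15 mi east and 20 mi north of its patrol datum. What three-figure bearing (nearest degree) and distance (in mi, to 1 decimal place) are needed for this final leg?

033°, 9.0 mi

Leg 1 (039°, 16 mi): east 16 sin 39° = 10.07, north 16 cos 39° = 12.43
Current position: (10.07, 12.43). Target: (15, 20). Remaining: Δeast = 4.93, Δnorth = 7.57.
Bearing = atan2(4.93, 7.57) mod 360° = 33.09°; distance = √((4.93)² + (7.57)²) = 9.031 mi.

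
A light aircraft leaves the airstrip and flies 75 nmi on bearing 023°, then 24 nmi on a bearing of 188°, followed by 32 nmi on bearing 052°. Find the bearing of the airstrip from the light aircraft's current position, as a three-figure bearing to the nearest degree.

Leg 1 (023°, 75 nmi): east 75 sin 23° = 29.30, north 75 cos 23° = 69.04
Leg 2 (188°, 24 nmi): east 24 sin 188° = -3.34, north 24 cos 188° = -23.77
Leg 3 (052°, 32 nmi): east 32 sin 52° = 25.22, north 32 cos 52° = 19.70
Net displacement: 51.18 east, 64.97 north. Direction back to start is (-51.18, -64.97): bearing = atan2(-51.18, -64.97) mod 360° = 218.23° ≈ 218°.

218°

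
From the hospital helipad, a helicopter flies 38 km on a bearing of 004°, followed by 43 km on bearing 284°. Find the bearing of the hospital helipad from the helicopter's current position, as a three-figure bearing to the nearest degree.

Leg 1 (004°, 38 km): east 38 sin 4° = 2.65, north 38 cos 4° = 37.91
Leg 2 (284°, 43 km): east 43 sin 284° = -41.72, north 43 cos 284° = 10.40
Net displacement: -39.07 east, 48.31 north. Direction back to start is (39.07, -48.31): bearing = atan2(39.07, -48.31) mod 360° = 141.03° ≈ 141°.

141°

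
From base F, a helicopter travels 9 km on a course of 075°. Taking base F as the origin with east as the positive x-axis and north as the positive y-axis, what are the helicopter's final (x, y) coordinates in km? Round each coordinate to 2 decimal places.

(8.69, 2.33)

Leg 1 (075°, 9 km): east 9 sin 75° = 8.69, north 9 cos 75° = 2.33
Summing: 8.69 km east, 2.33 km north → (8.69, 2.33).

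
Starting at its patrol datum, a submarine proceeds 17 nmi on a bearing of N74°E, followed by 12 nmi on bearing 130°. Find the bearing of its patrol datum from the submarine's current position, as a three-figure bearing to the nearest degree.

277°

Leg 1 (N74°E, 17 nmi): east 17 sin 74° = 16.34, north 17 cos 74° = 4.69
Leg 2 (130°, 12 nmi): east 12 sin 130° = 9.19, north 12 cos 130° = -7.71
Net displacement: 25.53 east, -3.03 north. Direction back to start is (-25.53, 3.03): bearing = atan2(-25.53, 3.03) mod 360° = 276.76° ≈ 277°.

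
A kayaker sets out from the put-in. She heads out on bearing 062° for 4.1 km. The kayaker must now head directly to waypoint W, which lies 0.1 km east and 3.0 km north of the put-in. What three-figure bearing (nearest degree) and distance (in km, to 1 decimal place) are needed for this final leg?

Leg 1 (062°, 4.1 km): east 4.1 sin 62° = 3.62, north 4.1 cos 62° = 1.92
Current position: (3.62, 1.92). Target: (0.1, 3.0). Remaining: Δeast = -3.52, Δnorth = 1.08.
Bearing = atan2(-3.52, 1.08) mod 360° = 286.98°; distance = √((-3.52)² + (1.08)²) = 3.681 km.

287°, 3.7 km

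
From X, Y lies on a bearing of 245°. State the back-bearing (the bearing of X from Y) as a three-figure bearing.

065°

Back-bearing = 245° − 180° = 065°.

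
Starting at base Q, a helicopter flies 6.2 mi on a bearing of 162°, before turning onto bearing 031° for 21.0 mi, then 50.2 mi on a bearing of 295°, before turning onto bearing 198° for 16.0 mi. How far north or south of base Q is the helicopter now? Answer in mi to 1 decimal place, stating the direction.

Leg 1 (162°, 6.2 mi): east 6.2 sin 162° = 1.92, north 6.2 cos 162° = -5.90
Leg 2 (031°, 21.0 mi): east 21.0 sin 31° = 10.82, north 21.0 cos 31° = 18.00
Leg 3 (295°, 50.2 mi): east 50.2 sin 295° = -45.50, north 50.2 cos 295° = 21.22
Leg 4 (198°, 16.0 mi): east 16.0 sin 198° = -4.94, north 16.0 cos 198° = -15.22
Net north component: 18.10 mi.

18.1 mi north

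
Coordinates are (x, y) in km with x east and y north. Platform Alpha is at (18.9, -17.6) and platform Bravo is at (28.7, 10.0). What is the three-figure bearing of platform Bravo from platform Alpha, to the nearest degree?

Δeast = 28.7 − 18.9 = 9.80; Δnorth = 10.0 − -17.6 = 27.60.
Bearing = atan2(Δeast, Δnorth) mod 360° = 19.55° ≈ 020°.

020°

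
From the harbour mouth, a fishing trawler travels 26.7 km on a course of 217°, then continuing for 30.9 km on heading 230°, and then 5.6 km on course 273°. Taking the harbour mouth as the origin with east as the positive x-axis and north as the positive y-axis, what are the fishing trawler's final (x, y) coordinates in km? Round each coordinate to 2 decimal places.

(-45.33, -40.89)

Leg 1 (217°, 26.7 km): east 26.7 sin 217° = -16.07, north 26.7 cos 217° = -21.32
Leg 2 (230°, 30.9 km): east 30.9 sin 230° = -23.67, north 30.9 cos 230° = -19.86
Leg 3 (273°, 5.6 km): east 5.6 sin 273° = -5.59, north 5.6 cos 273° = 0.29
Summing: -45.33 km east, -40.89 km north → (-45.33, -40.89).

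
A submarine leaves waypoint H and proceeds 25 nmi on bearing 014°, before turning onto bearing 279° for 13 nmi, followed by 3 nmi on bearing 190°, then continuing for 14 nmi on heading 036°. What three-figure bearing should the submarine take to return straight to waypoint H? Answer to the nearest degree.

Leg 1 (014°, 25 nmi): east 25 sin 14° = 6.05, north 25 cos 14° = 24.26
Leg 2 (279°, 13 nmi): east 13 sin 279° = -12.84, north 13 cos 279° = 2.03
Leg 3 (190°, 3 nmi): east 3 sin 190° = -0.52, north 3 cos 190° = -2.95
Leg 4 (036°, 14 nmi): east 14 sin 36° = 8.23, north 14 cos 36° = 11.33
Net displacement: 0.92 east, 34.66 north. Direction back to start is (-0.92, -34.66): bearing = atan2(-0.92, -34.66) mod 360° = 181.51° ≈ 182°.

182°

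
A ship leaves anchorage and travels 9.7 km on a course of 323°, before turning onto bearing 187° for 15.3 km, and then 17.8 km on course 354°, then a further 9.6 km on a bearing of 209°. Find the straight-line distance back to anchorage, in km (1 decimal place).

Leg 1 (323°, 9.7 km): east 9.7 sin 323° = -5.84, north 9.7 cos 323° = 7.75
Leg 2 (187°, 15.3 km): east 15.3 sin 187° = -1.86, north 15.3 cos 187° = -15.19
Leg 3 (354°, 17.8 km): east 17.8 sin 354° = -1.86, north 17.8 cos 354° = 17.70
Leg 4 (209°, 9.6 km): east 9.6 sin 209° = -4.65, north 9.6 cos 209° = -8.40
Net: -14.22 east, 1.87 north. Distance = √((-14.22)² + (1.87)²) = 14.339 km.

14.3 km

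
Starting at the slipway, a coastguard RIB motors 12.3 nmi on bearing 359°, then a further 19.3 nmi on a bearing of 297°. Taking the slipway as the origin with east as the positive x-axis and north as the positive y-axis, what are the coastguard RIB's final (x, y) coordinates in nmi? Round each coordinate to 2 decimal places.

(-17.41, 21.06)

Leg 1 (359°, 12.3 nmi): east 12.3 sin 359° = -0.21, north 12.3 cos 359° = 12.30
Leg 2 (297°, 19.3 nmi): east 19.3 sin 297° = -17.20, north 19.3 cos 297° = 8.76
Summing: -17.41 nmi east, 21.06 nmi north → (-17.41, 21.06).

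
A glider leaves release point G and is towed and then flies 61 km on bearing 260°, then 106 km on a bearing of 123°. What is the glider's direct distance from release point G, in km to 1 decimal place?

Leg 1 (260°, 61 km): east 61 sin 260° = -60.07, north 61 cos 260° = -10.59
Leg 2 (123°, 106 km): east 106 sin 123° = 88.90, north 106 cos 123° = -57.73
Net: 28.83 east, -68.32 north. Distance = √((28.83)² + (-68.32)²) = 74.156 km.

74.2 km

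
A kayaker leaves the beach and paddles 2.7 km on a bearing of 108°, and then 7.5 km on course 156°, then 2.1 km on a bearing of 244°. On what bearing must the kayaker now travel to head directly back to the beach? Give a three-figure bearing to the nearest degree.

Leg 1 (108°, 2.7 km): east 2.7 sin 108° = 2.57, north 2.7 cos 108° = -0.83
Leg 2 (156°, 7.5 km): east 7.5 sin 156° = 3.05, north 7.5 cos 156° = -6.85
Leg 3 (244°, 2.1 km): east 2.1 sin 244° = -1.89, north 2.1 cos 244° = -0.92
Net displacement: 3.73 east, -8.61 north. Direction back to start is (-3.73, 8.61): bearing = atan2(-3.73, 8.61) mod 360° = 336.56° ≈ 337°.

337°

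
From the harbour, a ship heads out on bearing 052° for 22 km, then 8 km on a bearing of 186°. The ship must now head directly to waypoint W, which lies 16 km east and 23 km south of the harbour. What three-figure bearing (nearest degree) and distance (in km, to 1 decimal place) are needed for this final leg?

Leg 1 (052°, 22 km): east 22 sin 52° = 17.34, north 22 cos 52° = 13.54
Leg 2 (186°, 8 km): east 8 sin 186° = -0.84, north 8 cos 186° = -7.96
Current position: (16.50, 5.59). Target: (16, -23). Remaining: Δeast = -0.50, Δnorth = -28.59.
Bearing = atan2(-0.50, -28.59) mod 360° = 181.00°; distance = √((-0.50)² + (-28.59)²) = 28.593 km.

181°, 28.6 km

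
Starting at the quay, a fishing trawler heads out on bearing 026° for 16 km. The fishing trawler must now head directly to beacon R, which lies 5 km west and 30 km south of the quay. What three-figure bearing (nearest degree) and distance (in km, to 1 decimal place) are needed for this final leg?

Leg 1 (026°, 16 km): east 16 sin 26° = 7.01, north 16 cos 26° = 14.38
Current position: (7.01, 14.38). Target: (-5, -30). Remaining: Δeast = -12.01, Δnorth = -44.38.
Bearing = atan2(-12.01, -44.38) mod 360° = 195.15°; distance = √((-12.01)² + (-44.38)²) = 45.978 km.

195°, 46.0 km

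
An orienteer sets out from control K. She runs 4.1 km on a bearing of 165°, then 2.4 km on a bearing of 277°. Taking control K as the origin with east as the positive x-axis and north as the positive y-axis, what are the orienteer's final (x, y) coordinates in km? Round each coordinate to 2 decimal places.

Leg 1 (165°, 4.1 km): east 4.1 sin 165° = 1.06, north 4.1 cos 165° = -3.96
Leg 2 (277°, 2.4 km): east 2.4 sin 277° = -2.38, north 2.4 cos 277° = 0.29
Summing: -1.32 km east, -3.67 km north → (-1.32, -3.67).

(-1.32, -3.67)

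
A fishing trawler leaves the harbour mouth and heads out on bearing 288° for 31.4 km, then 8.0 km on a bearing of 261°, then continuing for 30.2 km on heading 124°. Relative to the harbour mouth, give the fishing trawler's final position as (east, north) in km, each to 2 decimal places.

Leg 1 (288°, 31.4 km): east 31.4 sin 288° = -29.86, north 31.4 cos 288° = 9.70
Leg 2 (261°, 8.0 km): east 8.0 sin 261° = -7.90, north 8.0 cos 261° = -1.25
Leg 3 (124°, 30.2 km): east 30.2 sin 124° = 25.04, north 30.2 cos 124° = -16.89
Summing: -12.73 km east, -8.44 km north → (-12.73, -8.44).

(-12.73, -8.44)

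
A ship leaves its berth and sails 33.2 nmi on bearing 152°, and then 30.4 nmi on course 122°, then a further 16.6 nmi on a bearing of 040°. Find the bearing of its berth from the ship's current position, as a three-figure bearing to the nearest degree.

302°

Leg 1 (152°, 33.2 nmi): east 33.2 sin 152° = 15.59, north 33.2 cos 152° = -29.31
Leg 2 (122°, 30.4 nmi): east 30.4 sin 122° = 25.78, north 30.4 cos 122° = -16.11
Leg 3 (040°, 16.6 nmi): east 16.6 sin 40° = 10.67, north 16.6 cos 40° = 12.72
Net displacement: 52.04 east, -32.71 north. Direction back to start is (-52.04, 32.71): bearing = atan2(-52.04, 32.71) mod 360° = 302.15° ≈ 302°.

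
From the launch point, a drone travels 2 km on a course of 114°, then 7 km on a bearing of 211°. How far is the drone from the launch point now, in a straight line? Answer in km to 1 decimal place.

Leg 1 (114°, 2 km): east 2 sin 114° = 1.83, north 2 cos 114° = -0.81
Leg 2 (211°, 7 km): east 7 sin 211° = -3.61, north 7 cos 211° = -6.00
Net: -1.78 east, -6.81 north. Distance = √((-1.78)² + (-6.81)²) = 7.042 km.

7.0 km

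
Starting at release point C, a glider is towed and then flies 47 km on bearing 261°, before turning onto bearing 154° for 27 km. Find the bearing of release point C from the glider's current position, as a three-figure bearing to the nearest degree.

048°

Leg 1 (261°, 47 km): east 47 sin 261° = -46.42, north 47 cos 261° = -7.35
Leg 2 (154°, 27 km): east 27 sin 154° = 11.84, north 27 cos 154° = -24.27
Net displacement: -34.59 east, -31.62 north. Direction back to start is (34.59, 31.62): bearing = atan2(34.59, 31.62) mod 360° = 47.56° ≈ 048°.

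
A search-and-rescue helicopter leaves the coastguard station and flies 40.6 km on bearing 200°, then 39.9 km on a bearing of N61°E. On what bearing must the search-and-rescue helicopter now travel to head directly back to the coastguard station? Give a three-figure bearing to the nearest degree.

312°

Leg 1 (200°, 40.6 km): east 40.6 sin 200° = -13.89, north 40.6 cos 200° = -38.15
Leg 2 (N61°E, 39.9 km): east 39.9 sin 61° = 34.90, north 39.9 cos 61° = 19.34
Net displacement: 21.01 east, -18.81 north. Direction back to start is (-21.01, 18.81): bearing = atan2(-21.01, 18.81) mod 360° = 311.83° ≈ 312°.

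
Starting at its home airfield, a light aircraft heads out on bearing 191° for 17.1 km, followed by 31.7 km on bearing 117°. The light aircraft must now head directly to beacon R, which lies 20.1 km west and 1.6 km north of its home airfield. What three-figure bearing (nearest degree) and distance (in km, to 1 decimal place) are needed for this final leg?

Leg 1 (191°, 17.1 km): east 17.1 sin 191° = -3.26, north 17.1 cos 191° = -16.79
Leg 2 (117°, 31.7 km): east 31.7 sin 117° = 28.24, north 31.7 cos 117° = -14.39
Current position: (24.98, -31.18). Target: (-20.1, 1.6). Remaining: Δeast = -45.08, Δnorth = 32.78.
Bearing = atan2(-45.08, 32.78) mod 360° = 306.02°; distance = √((-45.08)² + (32.78)²) = 55.738 km.

306°, 55.7 km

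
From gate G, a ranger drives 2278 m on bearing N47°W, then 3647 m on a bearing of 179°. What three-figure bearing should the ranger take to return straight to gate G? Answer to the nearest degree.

Leg 1 (N47°W, 2278 m): east 2278 sin 313° = -1666.02, north 2278 cos 313° = 1553.59
Leg 2 (179°, 3647 m): east 3647 sin 179° = 63.65, north 3647 cos 179° = -3646.44
Net displacement: -1602.37 east, -2092.85 north. Direction back to start is (1602.37, 2092.85): bearing = atan2(1602.37, 2092.85) mod 360° = 37.44° ≈ 037°.

037°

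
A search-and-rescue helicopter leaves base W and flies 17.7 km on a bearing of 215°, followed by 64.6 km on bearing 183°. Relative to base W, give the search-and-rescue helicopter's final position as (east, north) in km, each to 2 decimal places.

Leg 1 (215°, 17.7 km): east 17.7 sin 215° = -10.15, north 17.7 cos 215° = -14.50
Leg 2 (183°, 64.6 km): east 64.6 sin 183° = -3.38, north 64.6 cos 183° = -64.51
Summing: -13.53 km east, -79.01 km north → (-13.53, -79.01).

(-13.53, -79.01)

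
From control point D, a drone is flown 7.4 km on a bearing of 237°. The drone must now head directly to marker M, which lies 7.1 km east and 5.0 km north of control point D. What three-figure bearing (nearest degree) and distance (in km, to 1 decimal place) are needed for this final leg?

Leg 1 (237°, 7.4 km): east 7.4 sin 237° = -6.21, north 7.4 cos 237° = -4.03
Current position: (-6.21, -4.03). Target: (7.1, 5.0). Remaining: Δeast = 13.31, Δnorth = 9.03.
Bearing = atan2(13.31, 9.03) mod 360° = 55.84°; distance = √((13.31)² + (9.03)²) = 16.081 km.

056°, 16.1 km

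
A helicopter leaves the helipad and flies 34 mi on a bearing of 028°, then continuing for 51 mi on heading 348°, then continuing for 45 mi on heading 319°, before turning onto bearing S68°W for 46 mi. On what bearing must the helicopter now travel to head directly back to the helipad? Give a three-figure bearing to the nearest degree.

Leg 1 (028°, 34 mi): east 34 sin 28° = 15.96, north 34 cos 28° = 30.02
Leg 2 (348°, 51 mi): east 51 sin 348° = -10.60, north 51 cos 348° = 49.89
Leg 3 (319°, 45 mi): east 45 sin 319° = -29.52, north 45 cos 319° = 33.96
Leg 4 (S68°W, 46 mi): east 46 sin 248° = -42.65, north 46 cos 248° = -17.23
Net displacement: -66.81 east, 96.64 north. Direction back to start is (66.81, -96.64): bearing = atan2(66.81, -96.64) mod 360° = 145.34° ≈ 145°.

145°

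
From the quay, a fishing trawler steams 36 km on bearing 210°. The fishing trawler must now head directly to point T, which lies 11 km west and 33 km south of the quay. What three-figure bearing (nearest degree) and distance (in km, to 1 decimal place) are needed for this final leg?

Leg 1 (210°, 36 km): east 36 sin 210° = -18.00, north 36 cos 210° = -31.18
Current position: (-18.00, -31.18). Target: (-11, -33). Remaining: Δeast = 7.00, Δnorth = -1.82.
Bearing = atan2(7.00, -1.82) mod 360° = 104.60°; distance = √((7.00)² + (-1.82)²) = 7.234 km.

105°, 7.2 km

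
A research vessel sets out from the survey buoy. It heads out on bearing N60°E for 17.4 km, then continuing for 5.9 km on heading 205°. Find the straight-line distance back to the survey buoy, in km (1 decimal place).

Leg 1 (N60°E, 17.4 km): east 17.4 sin 60° = 15.07, north 17.4 cos 60° = 8.70
Leg 2 (205°, 5.9 km): east 5.9 sin 205° = -2.49, north 5.9 cos 205° = -5.35
Net: 12.58 east, 3.35 north. Distance = √((12.58)² + (3.35)²) = 13.015 km.

13.0 km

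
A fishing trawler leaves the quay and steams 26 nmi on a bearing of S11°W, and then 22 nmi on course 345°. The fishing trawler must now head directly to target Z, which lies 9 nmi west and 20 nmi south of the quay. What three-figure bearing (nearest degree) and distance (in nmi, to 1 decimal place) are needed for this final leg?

Leg 1 (S11°W, 26 nmi): east 26 sin 191° = -4.96, north 26 cos 191° = -25.52
Leg 2 (345°, 22 nmi): east 22 sin 345° = -5.69, north 22 cos 345° = 21.25
Current position: (-10.66, -4.27). Target: (-9, -20). Remaining: Δeast = 1.66, Δnorth = -15.73.
Bearing = atan2(1.66, -15.73) mod 360° = 173.99°; distance = √((1.66)² + (-15.73)²) = 15.815 nmi.

174°, 15.8 nmi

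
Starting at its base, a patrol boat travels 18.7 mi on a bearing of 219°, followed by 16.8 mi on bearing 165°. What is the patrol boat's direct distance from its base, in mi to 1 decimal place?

31.6 mi

Leg 1 (219°, 18.7 mi): east 18.7 sin 219° = -11.77, north 18.7 cos 219° = -14.53
Leg 2 (165°, 16.8 mi): east 16.8 sin 165° = 4.35, north 16.8 cos 165° = -16.23
Net: -7.42 east, -30.76 north. Distance = √((-7.42)² + (-30.76)²) = 31.642 mi.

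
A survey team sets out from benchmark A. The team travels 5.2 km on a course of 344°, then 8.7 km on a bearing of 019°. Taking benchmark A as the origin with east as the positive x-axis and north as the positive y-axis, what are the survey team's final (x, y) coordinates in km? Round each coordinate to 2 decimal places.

(1.40, 13.22)

Leg 1 (344°, 5.2 km): east 5.2 sin 344° = -1.43, north 5.2 cos 344° = 5.00
Leg 2 (019°, 8.7 km): east 8.7 sin 19° = 2.83, north 8.7 cos 19° = 8.23
Summing: 1.40 km east, 13.22 km north → (1.40, 13.22).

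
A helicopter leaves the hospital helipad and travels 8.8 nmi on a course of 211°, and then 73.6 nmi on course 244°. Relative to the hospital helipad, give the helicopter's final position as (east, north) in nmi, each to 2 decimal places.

(-70.68, -39.81)

Leg 1 (211°, 8.8 nmi): east 8.8 sin 211° = -4.53, north 8.8 cos 211° = -7.54
Leg 2 (244°, 73.6 nmi): east 73.6 sin 244° = -66.15, north 73.6 cos 244° = -32.26
Summing: -70.68 nmi east, -39.81 nmi north → (-70.68, -39.81).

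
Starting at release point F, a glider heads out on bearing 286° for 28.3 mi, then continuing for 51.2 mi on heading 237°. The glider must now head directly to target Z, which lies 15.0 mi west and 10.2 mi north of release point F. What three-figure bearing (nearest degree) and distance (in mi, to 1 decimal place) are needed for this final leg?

Leg 1 (286°, 28.3 mi): east 28.3 sin 286° = -27.20, north 28.3 cos 286° = 7.80
Leg 2 (237°, 51.2 mi): east 51.2 sin 237° = -42.94, north 51.2 cos 237° = -27.89
Current position: (-70.14, -20.08). Target: (-15.0, 10.2). Remaining: Δeast = 55.14, Δnorth = 30.28.
Bearing = atan2(55.14, 30.28) mod 360° = 61.22°; distance = √((55.14)² + (30.28)²) = 62.913 mi.

061°, 62.9 mi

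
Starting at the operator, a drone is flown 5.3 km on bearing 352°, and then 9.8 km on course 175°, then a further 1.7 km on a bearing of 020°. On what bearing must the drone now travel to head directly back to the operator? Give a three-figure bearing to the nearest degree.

347°

Leg 1 (352°, 5.3 km): east 5.3 sin 352° = -0.74, north 5.3 cos 352° = 5.25
Leg 2 (175°, 9.8 km): east 9.8 sin 175° = 0.85, north 9.8 cos 175° = -9.76
Leg 3 (020°, 1.7 km): east 1.7 sin 20° = 0.58, north 1.7 cos 20° = 1.60
Net displacement: 0.70 east, -2.92 north. Direction back to start is (-0.70, 2.92): bearing = atan2(-0.70, 2.92) mod 360° = 346.54° ≈ 347°.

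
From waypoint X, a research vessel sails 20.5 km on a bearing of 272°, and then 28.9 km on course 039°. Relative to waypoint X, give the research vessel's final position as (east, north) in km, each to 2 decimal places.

Leg 1 (272°, 20.5 km): east 20.5 sin 272° = -20.49, north 20.5 cos 272° = 0.72
Leg 2 (039°, 28.9 km): east 28.9 sin 39° = 18.19, north 28.9 cos 39° = 22.46
Summing: -2.30 km east, 23.17 km north → (-2.30, 23.17).

(-2.30, 23.17)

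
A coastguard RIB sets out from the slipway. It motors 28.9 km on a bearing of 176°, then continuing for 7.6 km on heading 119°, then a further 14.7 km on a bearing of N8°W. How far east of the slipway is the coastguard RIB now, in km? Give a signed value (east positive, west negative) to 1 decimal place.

Leg 1 (176°, 28.9 km): east 28.9 sin 176° = 2.02, north 28.9 cos 176° = -28.83
Leg 2 (119°, 7.6 km): east 7.6 sin 119° = 6.65, north 7.6 cos 119° = -3.68
Leg 3 (N8°W, 14.7 km): east 14.7 sin 352° = -2.05, north 14.7 cos 352° = 14.56
Net east component: 6.62 km.

6.6 km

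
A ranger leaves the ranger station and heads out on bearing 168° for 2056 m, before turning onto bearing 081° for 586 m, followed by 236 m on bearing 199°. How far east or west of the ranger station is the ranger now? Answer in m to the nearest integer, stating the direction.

Leg 1 (168°, 2056 m): east 2056 sin 168° = 427.47, north 2056 cos 168° = -2011.07
Leg 2 (081°, 586 m): east 586 sin 81° = 578.79, north 586 cos 81° = 91.67
Leg 3 (199°, 236 m): east 236 sin 199° = -76.83, north 236 cos 199° = -223.14
Net east component: 929.42 m.

929 m east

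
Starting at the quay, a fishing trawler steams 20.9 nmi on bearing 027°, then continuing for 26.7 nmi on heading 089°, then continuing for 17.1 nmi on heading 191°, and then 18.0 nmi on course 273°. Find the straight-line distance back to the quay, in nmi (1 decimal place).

Leg 1 (027°, 20.9 nmi): east 20.9 sin 27° = 9.49, north 20.9 cos 27° = 18.62
Leg 2 (089°, 26.7 nmi): east 26.7 sin 89° = 26.70, north 26.7 cos 89° = 0.47
Leg 3 (191°, 17.1 nmi): east 17.1 sin 191° = -3.26, north 17.1 cos 191° = -16.79
Leg 4 (273°, 18.0 nmi): east 18.0 sin 273° = -17.98, north 18.0 cos 273° = 0.94
Net: 14.95 east, 3.24 north. Distance = √((14.95)² + (3.24)²) = 15.294 nmi.

15.3 nmi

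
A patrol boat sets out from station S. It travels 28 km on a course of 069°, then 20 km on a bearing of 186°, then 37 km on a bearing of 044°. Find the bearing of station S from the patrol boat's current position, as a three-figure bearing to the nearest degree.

251°

Leg 1 (069°, 28 km): east 28 sin 69° = 26.14, north 28 cos 69° = 10.03
Leg 2 (186°, 20 km): east 20 sin 186° = -2.09, north 20 cos 186° = -19.89
Leg 3 (044°, 37 km): east 37 sin 44° = 25.70, north 37 cos 44° = 26.62
Net displacement: 49.75 east, 16.76 north. Direction back to start is (-49.75, -16.76): bearing = atan2(-49.75, -16.76) mod 360° = 251.38° ≈ 251°.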